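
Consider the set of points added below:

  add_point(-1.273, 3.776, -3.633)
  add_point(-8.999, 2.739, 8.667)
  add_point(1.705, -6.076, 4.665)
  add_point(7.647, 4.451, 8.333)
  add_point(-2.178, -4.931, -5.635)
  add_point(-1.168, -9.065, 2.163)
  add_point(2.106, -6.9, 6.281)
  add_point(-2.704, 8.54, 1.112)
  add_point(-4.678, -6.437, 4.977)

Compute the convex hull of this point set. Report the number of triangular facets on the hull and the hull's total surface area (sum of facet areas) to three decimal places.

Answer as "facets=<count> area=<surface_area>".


facets=12 area=611.452

8 of the 9 inputs are extreme points: [0, 1, 3, 4, 5, 6, 7, 8].

Facet areas (half cross-product norm):
  f1: (p7, p3, p1) → 75.4512
  f2: (p6, p3, p1) → 91.5925
  f3: (p6, p4, p3) → 80.9705
  f4: (p6, p4, p5) → 21.5264
  f5: (p0, p7, p1) → 38.2881
  f6: (p0, p4, p1) → 65.2418
  f7: (p0, p7, p3) → 45.6009
  f8: (p0, p4, p3) → 64.3474
  f9: (p8, p6, p1) → 34.4872
  f10: (p8, p6, p5) → 14.5349
  f11: (p8, p4, p1) → 56.5775
  f12: (p8, p4, p5) → 22.8336
Σ area = 611.452

Euler: V−E+F = 8−18+12 = 2.


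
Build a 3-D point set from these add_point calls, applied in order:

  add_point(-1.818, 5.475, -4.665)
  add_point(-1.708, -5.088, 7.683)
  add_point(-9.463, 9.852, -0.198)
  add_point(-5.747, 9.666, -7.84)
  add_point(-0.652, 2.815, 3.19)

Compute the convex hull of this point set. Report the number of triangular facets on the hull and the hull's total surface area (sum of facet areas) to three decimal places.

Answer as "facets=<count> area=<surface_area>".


facets=6 area=249.846

Extreme-point indices: [0, 1, 2, 3, 4] — 5 of 5 on the boundary.

Triangle areas on the boundary:
  f1: (p1, p4, p2) → 44.2313
  f2: (p3, p4, p2) → 49.8714
  f3: (p3, p1, p2) → 77.6806
  f4: (p0, p1, p4) → 26.6478
  f5: (p0, p3, p4) → 18.4909
  f6: (p0, p3, p1) → 32.9243
Σ area = 249.846

Euler characteristic 5−9+6 = 2 ✓


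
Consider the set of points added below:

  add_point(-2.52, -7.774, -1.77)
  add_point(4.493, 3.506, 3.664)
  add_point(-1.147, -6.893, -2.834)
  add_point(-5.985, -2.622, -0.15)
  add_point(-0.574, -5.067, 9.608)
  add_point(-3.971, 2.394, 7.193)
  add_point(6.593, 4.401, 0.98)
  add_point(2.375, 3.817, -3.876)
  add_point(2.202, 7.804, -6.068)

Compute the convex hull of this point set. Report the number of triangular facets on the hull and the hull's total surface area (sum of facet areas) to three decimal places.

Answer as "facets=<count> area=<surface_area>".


facets=14 area=465.277

Hull vertices (9/9): indices [0, 1, 2, 3, 4, 5, 6, 7, 8].

Area of each hull facet:
  f1: (p4, p0, p3) → 35.8146
  f2: (p2, p4, p6) → 81.7826
  f3: (p2, p4, p0) → 10.9949
  f4: (p2, p0, p3) → 6.1728
  f5: (p2, p8, p3) → 50.4364
  f6: (p5, p4, p3) → 38.4286
  f7: (p5, p8, p3) → 64.9605
  f8: (p7, p8, p6) → 13.9905
  f9: (p7, p2, p6) → 35.6714
  f10: (p7, p2, p8) → 13.1187
  f11: (p1, p8, p6) → 14.4698
  f12: (p1, p5, p8) → 49.2862
  f13: (p1, p4, p6) → 11.1308
  f14: (p1, p5, p4) → 39.0190
Σ area = 465.277

Euler: V−E+F = 9−21+14 = 2.


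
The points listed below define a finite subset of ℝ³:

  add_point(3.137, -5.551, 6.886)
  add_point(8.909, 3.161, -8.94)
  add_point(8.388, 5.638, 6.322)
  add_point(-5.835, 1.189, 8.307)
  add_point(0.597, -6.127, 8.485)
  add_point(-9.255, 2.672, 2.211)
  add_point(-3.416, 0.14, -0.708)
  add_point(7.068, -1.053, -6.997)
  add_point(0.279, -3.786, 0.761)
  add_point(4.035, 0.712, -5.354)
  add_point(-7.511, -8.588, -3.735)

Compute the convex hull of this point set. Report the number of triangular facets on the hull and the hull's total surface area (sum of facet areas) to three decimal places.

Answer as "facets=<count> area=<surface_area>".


Extreme-point indices: [0, 1, 2, 3, 4, 5, 7, 10] — 8 of 11 on the boundary.

Area of each hull facet:
  f1: (p10, p1, p5) → 128.9640
  f2: (p2, p1, p5) → 138.6914
  f3: (p7, p10, p1) → 26.2745
  f4: (p7, p2, p1) → 37.2752
  f5: (p3, p2, p5) → 51.5839
  f6: (p3, p2, p4) → 67.1273
  f7: (p3, p10, p5) → 45.4127
  f8: (p3, p4, p10) → 70.1272
  f9: (p0, p2, p4) → 15.8272
  f10: (p0, p7, p2) → 84.7918
  f11: (p0, p4, p10) → 22.6894
  f12: (p0, p7, p10) → 106.4435
Σ area = 795.208

Check V−E+F: 8 − 18 + 12 = 2.

facets=12 area=795.208


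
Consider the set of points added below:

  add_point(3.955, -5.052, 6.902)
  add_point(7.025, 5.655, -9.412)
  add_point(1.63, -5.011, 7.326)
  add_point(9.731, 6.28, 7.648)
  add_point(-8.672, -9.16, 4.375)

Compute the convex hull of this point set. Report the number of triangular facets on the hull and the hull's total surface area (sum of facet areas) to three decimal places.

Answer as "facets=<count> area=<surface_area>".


5 of the 5 inputs are extreme points: [0, 1, 2, 3, 4].

Area of each hull facet:
  f1: (p1, p3, p4) → 201.4394
  f2: (p0, p1, p4) → 131.8791
  f3: (p0, p1, p3) → 108.6762
  f4: (p2, p3, p4) → 45.5182
  f5: (p2, p0, p4) → 7.5855
  f6: (p2, p0, p3) → 13.6655
Σ area = 508.764

Check V−E+F: 5 − 9 + 6 = 2.

facets=6 area=508.764


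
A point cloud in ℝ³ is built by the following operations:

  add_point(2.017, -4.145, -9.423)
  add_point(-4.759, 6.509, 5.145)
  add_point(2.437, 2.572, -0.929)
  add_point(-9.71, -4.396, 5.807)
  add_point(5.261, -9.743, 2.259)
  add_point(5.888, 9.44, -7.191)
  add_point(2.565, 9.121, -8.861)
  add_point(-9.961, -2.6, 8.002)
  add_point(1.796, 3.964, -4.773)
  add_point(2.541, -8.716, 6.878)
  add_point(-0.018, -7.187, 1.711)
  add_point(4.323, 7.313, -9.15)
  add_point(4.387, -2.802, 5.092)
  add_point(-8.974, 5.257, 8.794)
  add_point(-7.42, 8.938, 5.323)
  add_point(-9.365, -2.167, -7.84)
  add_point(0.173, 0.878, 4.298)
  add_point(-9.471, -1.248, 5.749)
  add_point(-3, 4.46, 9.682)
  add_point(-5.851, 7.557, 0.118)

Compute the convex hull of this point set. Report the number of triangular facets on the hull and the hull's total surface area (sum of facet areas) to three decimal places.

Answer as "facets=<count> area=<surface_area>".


facets=24 area=1106.670

Extreme-point indices: [0, 3, 4, 5, 6, 7, 9, 11, 12, 13, 14, 15, 18, 19] — 14 of 20 on the boundary.

Per-facet area ½‖(b−a)×(c−a)‖:
  f1: (p0, p4, p5) → 93.6374
  f2: (p15, p0, p4) → 76.4474
  f3: (p6, p15, p0) → 76.7722
  f4: (p3, p15, p7) → 14.7735
  f5: (p3, p15, p4) → 110.7081
  f6: (p12, p4, p5) → 60.9776
  f7: (p12, p18, p5) → 98.0260
  f8: (p14, p18, p5) → 69.9326
  f9: (p14, p6, p5) → 32.0214
  f10: (p11, p0, p5) → 12.8893
  f11: (p11, p6, p5) → 4.0896
  f12: (p11, p6, p0) → 12.2510
  f13: (p9, p12, p4) → 17.2235
  f14: (p9, p12, p18) → 34.9680
  f15: (p9, p18, p7) → 66.9981
  f16: (p9, p3, p7) → 18.0647
  f17: (p9, p3, p4) → 31.5605
  f18: (p13, p18, p7) → 24.2403
  f19: (p13, p14, p18) → 16.0385
  f20: (p13, p15, p7) → 62.9603
  f21: (p13, p14, p15) → 45.8554
  f22: (p19, p6, p15) → 79.8235
  f23: (p19, p14, p15) → 27.0260
  f24: (p19, p14, p6) → 19.3854
Σ area = 1106.670

Euler characteristic 14−36+24 = 2 ✓


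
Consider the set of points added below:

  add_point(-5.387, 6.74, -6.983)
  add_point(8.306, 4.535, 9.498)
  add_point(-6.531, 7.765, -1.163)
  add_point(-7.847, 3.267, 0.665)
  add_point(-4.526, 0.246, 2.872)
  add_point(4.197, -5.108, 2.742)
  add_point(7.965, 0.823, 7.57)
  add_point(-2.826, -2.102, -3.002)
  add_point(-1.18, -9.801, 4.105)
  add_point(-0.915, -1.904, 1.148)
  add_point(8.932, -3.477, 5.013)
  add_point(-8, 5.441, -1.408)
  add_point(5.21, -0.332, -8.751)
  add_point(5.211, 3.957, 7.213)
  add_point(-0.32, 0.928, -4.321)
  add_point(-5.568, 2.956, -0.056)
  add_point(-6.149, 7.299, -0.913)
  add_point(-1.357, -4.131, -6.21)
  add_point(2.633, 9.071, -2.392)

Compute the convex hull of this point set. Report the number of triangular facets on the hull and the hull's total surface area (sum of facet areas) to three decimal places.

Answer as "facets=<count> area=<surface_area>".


facets=18 area=818.126

Points on the hull: [0, 1, 2, 3, 4, 8, 10, 11, 12, 17, 18] (11 of 19).

Facet areas (half cross-product norm):
  f1: (p12, p8, p10) → 86.0038
  f2: (p1, p8, p10) → 49.4327
  f3: (p1, p12, p10) → 64.9756
  f4: (p1, p18, p12) → 80.5718
  f5: (p17, p12, p8) → 40.9287
  f6: (p0, p18, p12) → 53.3390
  f7: (p0, p17, p11) → 36.3445
  f8: (p0, p17, p12) → 45.7189
  f9: (p3, p17, p11) → 17.9989
  f10: (p3, p17, p8) → 69.2776
  f11: (p2, p1, p18) → 63.1230
  f12: (p2, p0, p11) → 8.2390
  f13: (p2, p0, p18) → 26.8961
  f14: (p2, p3, p11) → 3.5450
  f15: (p2, p3, p1) → 46.0999
  f16: (p4, p1, p8) → 80.2054
  f17: (p4, p3, p8) → 14.9341
  f18: (p4, p3, p1) → 30.4922
Σ area = 818.126

Euler characteristic 11−27+18 = 2 ✓


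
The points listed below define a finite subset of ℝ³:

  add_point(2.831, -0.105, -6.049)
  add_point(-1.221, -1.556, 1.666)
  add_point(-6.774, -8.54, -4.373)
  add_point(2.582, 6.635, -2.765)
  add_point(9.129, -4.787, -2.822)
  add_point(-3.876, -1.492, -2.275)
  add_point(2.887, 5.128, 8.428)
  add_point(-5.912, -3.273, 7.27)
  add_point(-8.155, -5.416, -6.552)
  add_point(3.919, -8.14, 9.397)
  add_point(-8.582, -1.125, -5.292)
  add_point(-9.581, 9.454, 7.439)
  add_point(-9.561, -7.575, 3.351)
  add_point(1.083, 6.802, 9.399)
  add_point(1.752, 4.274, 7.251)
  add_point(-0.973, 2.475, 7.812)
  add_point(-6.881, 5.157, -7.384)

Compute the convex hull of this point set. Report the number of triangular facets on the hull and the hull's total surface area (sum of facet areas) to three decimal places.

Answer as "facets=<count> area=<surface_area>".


Extreme-point indices: [0, 2, 3, 4, 6, 7, 8, 9, 10, 11, 12, 13, 16] — 13 of 17 on the boundary.

Facet areas (half cross-product norm):
  f1: (p9, p2, p4) → 105.7271
  f2: (p3, p16, p11) → 79.5740
  f3: (p10, p16, p11) → 53.3802
  f4: (p12, p9, p2) → 60.9680
  f5: (p12, p10, p11) → 87.2013
  f6: (p0, p3, p4) → 29.7667
  f7: (p0, p3, p16) → 38.2235
  f8: (p6, p9, p4) → 87.7798
  f9: (p6, p3, p4) → 73.7903
  f10: (p8, p10, p16) → 9.8302
  f11: (p8, p0, p16) → 55.1280
  f12: (p8, p12, p2) → 15.9901
  f13: (p8, p12, p10) → 22.9059
  f14: (p8, p2, p4) → 32.5446
  f15: (p8, p0, p4) → 46.4428
  f16: (p7, p9, p11) → 55.6165
  f17: (p7, p12, p11) → 40.3501
  f18: (p7, p12, p9) → 36.5701
  f19: (p13, p9, p11) → 77.3605
  f20: (p13, p6, p9) → 13.3338
  f21: (p13, p3, p11) → 68.3081
  f22: (p13, p6, p3) → 14.4283
Σ area = 1105.220

Check V−E+F: 13 − 33 + 22 = 2.

facets=22 area=1105.220


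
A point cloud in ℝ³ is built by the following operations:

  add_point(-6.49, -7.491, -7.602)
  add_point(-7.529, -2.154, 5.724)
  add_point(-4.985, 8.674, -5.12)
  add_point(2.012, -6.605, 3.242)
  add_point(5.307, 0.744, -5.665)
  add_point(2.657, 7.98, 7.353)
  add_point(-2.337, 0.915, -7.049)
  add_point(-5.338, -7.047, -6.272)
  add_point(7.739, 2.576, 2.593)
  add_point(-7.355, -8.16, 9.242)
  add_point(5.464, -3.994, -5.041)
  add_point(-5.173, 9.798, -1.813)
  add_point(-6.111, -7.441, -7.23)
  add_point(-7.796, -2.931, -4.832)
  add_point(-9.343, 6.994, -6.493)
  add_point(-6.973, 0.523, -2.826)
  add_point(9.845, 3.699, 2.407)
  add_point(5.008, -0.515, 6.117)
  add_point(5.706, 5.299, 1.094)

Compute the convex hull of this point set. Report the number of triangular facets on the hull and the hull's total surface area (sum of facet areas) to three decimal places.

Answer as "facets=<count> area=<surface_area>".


15 of the 19 inputs are extreme points: [0, 1, 2, 3, 4, 5, 6, 9, 10, 11, 12, 13, 14, 16, 17].

Facet areas (half cross-product norm):
  f1: (p13, p9, p14) → 66.3649
  f2: (p13, p0, p14) → 18.0708
  f3: (p13, p0, p9) → 40.6052
  f4: (p3, p0, p9) → 77.1348
  f5: (p2, p4, p14) → 27.6598
  f6: (p2, p4, p16) → 62.4930
  f7: (p1, p9, p14) → 21.2220
  f8: (p1, p5, p9) → 42.6899
  f9: (p17, p5, p16) → 31.4523
  f10: (p17, p5, p9) → 64.2008
  f11: (p17, p3, p16) → 22.9898
  f12: (p17, p3, p9) → 40.1334
  f13: (p6, p0, p14) → 42.1878
  f14: (p6, p4, p14) → 24.0637
  f15: (p6, p4, p0) → 33.0167
  f16: (p10, p4, p0) → 29.6864
  f17: (p10, p4, p16) → 22.8694
  f18: (p10, p3, p16) → 52.4147
  f19: (p11, p5, p16) → 58.4986
  f20: (p11, p2, p16) → 29.2155
  f21: (p11, p2, p14) → 8.0389
  f22: (p11, p1, p14) → 49.0185
  f23: (p11, p1, p5) → 79.4719
  f24: (p12, p3, p0) → 0.4874
  f25: (p12, p10, p0) → 1.8701
  f26: (p12, p10, p3) → 55.2453
Σ area = 1001.102

Euler characteristic 15−39+26 = 2 ✓

facets=26 area=1001.102


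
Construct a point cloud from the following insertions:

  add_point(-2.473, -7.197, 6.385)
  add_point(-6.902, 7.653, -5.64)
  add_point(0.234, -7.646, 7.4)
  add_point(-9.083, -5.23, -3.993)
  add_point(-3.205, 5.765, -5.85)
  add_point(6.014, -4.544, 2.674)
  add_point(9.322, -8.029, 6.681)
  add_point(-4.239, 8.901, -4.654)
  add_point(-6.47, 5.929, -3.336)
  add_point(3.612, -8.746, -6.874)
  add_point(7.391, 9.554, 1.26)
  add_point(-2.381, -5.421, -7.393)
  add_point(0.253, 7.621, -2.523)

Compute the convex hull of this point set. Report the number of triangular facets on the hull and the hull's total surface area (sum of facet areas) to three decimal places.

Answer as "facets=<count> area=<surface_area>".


Points on the hull: [0, 1, 2, 3, 4, 6, 7, 8, 9, 10, 11] (11 of 13).

Area of each hull facet:
  f1: (p9, p10, p6) → 131.3920
  f2: (p4, p9, p10) → 106.8057
  f3: (p0, p9, p3) → 78.2917
  f4: (p11, p9, p3) → 16.9261
  f5: (p11, p4, p9) → 32.9675
  f6: (p2, p10, p6) → 83.7868
  f7: (p2, p0, p10) → 28.5660
  f8: (p2, p9, p6) → 63.8381
  f9: (p2, p0, p9) → 21.3806
  f10: (p8, p0, p10) → 123.7534
  f11: (p8, p0, p3) → 71.5132
  f12: (p7, p4, p10) → 22.8937
  f13: (p7, p8, p10) → 23.7148
  f14: (p1, p8, p3) → 14.4950
  f15: (p1, p7, p8) → 4.4680
  f16: (p1, p7, p4) → 5.3197
  f17: (p1, p11, p3) → 48.6992
  f18: (p1, p11, p4) → 20.0927
Σ area = 898.904

Euler characteristic 11−27+18 = 2 ✓

facets=18 area=898.904


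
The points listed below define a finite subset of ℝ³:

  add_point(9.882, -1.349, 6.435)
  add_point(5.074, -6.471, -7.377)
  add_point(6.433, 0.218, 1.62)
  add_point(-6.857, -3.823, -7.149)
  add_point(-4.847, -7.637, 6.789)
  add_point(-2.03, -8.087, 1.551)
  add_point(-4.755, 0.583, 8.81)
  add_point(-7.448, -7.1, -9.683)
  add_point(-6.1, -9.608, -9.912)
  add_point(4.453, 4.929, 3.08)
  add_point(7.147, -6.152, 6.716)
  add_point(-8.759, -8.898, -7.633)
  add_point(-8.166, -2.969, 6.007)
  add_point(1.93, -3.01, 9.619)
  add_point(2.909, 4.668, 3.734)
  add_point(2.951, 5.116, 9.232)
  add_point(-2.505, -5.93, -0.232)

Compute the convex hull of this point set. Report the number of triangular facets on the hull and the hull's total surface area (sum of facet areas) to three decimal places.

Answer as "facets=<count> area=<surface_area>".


facets=28 area=873.833

Extreme-point indices: [0, 1, 2, 3, 4, 5, 6, 7, 8, 9, 10, 11, 12, 13, 14, 15] — 16 of 17 on the boundary.

Per-facet area ½‖(b−a)×(c−a)‖:
  f1: (p13, p15, p0) → 33.8961
  f2: (p6, p13, p15) → 29.1610
  f3: (p3, p12, p11) → 35.8098
  f4: (p3, p6, p12) → 33.0887
  f5: (p9, p15, p0) → 27.7887
  f6: (p9, p3, p1) → 92.4864
  f7: (p10, p13, p0) → 18.6687
  f8: (p10, p1, p0) → 39.3933
  f9: (p10, p8, p1) → 79.1569
  f10: (p2, p1, p0) → 29.0641
  f11: (p2, p9, p0) → 15.8795
  f12: (p2, p9, p1) → 21.4590
  f13: (p14, p6, p15) → 24.5759
  f14: (p14, p9, p15) → 4.3583
  f15: (p14, p3, p6) → 80.5977
  f16: (p14, p9, p3) → 13.4144
  f17: (p7, p3, p1) → 25.5501
  f18: (p7, p8, p1) → 16.6416
  f19: (p7, p3, p11) → 6.2871
  f20: (p7, p8, p11) → 4.1692
  f21: (p5, p10, p8) → 42.8005
  f22: (p4, p10, p13) → 28.5949
  f23: (p4, p5, p10) → 31.9137
  f24: (p4, p6, p13) → 29.2834
  f25: (p4, p6, p12) → 16.3062
  f26: (p4, p12, p11) → 42.3602
  f27: (p4, p8, p11) → 24.1127
  f28: (p4, p5, p8) → 27.0154
Σ area = 873.833

Check V−E+F: 16 − 42 + 28 = 2.


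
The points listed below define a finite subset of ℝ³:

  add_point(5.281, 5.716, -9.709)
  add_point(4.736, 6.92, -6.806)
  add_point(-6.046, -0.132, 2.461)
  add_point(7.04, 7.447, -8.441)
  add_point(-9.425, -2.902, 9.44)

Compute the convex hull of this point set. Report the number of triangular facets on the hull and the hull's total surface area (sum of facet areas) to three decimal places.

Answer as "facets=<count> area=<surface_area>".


facets=6 area=116.840

5 of the 5 inputs are extreme points: [0, 1, 2, 3, 4].

Per-facet area ½‖(b−a)×(c−a)‖:
  f1: (p0, p3, p4) → 34.5943
  f2: (p1, p3, p4) → 11.0691
  f3: (p1, p0, p3) → 3.7155
  f4: (p2, p0, p4) → 20.1491
  f5: (p2, p1, p4) → 25.1053
  f6: (p2, p1, p0) → 22.2066
Σ area = 116.840

Euler: V−E+F = 5−9+6 = 2.


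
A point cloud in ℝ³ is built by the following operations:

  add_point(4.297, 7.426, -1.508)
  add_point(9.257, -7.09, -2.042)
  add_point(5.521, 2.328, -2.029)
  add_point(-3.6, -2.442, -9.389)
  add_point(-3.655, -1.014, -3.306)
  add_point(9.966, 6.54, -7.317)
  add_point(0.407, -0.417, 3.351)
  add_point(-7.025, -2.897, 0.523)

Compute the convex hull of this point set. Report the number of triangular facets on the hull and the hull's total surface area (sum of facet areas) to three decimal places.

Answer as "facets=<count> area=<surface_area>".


Extreme-point indices: [0, 1, 3, 5, 6, 7] — 6 of 8 on the boundary.

Per-facet area ½‖(b−a)×(c−a)‖:
  f1: (p3, p1, p7) → 79.9797
  f2: (p3, p1, p5) → 103.5944
  f3: (p6, p1, p7) → 48.4447
  f4: (p0, p1, p5) → 58.6593
  f5: (p0, p6, p1) → 61.5700
  f6: (p0, p6, p7) → 37.9387
  f7: (p0, p3, p7) → 74.6241
  f8: (p0, p3, p5) → 60.6113
Σ area = 525.422

Check V−E+F: 6 − 12 + 8 = 2.

facets=8 area=525.422


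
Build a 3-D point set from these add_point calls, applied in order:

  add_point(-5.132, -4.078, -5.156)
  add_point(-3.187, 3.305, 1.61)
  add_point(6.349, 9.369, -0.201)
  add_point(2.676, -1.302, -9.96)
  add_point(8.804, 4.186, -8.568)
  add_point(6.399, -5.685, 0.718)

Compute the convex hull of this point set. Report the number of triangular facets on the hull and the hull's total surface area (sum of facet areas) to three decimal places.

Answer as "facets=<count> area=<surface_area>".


6 of the 6 inputs are extreme points: [0, 1, 2, 3, 4, 5].

Facet areas (half cross-product norm):
  f1: (p2, p5, p4) → 67.9000
  f2: (p3, p5, p0) → 55.4809
  f3: (p3, p5, p4) → 50.1326
  f4: (p3, p2, p4) → 40.4201
  f5: (p1, p3, p0) → 48.8321
  f6: (p1, p3, p2) → 74.8726
  f7: (p1, p5, p0) → 61.5760
  f8: (p1, p2, p5) → 72.8766
Σ area = 472.091

Check V−E+F: 6 − 12 + 8 = 2.

facets=8 area=472.091


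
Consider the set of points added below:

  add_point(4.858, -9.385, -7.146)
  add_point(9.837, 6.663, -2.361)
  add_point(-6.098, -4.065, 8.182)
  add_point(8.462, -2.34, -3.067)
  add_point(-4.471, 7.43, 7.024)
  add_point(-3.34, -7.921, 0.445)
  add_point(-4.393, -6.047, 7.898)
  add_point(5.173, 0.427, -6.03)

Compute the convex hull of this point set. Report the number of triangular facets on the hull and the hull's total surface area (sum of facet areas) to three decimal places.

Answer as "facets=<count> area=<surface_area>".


facets=12 area=646.867

8 of the 8 inputs are extreme points: [0, 1, 2, 3, 4, 5, 6, 7].

Triangle areas on the boundary:
  f1: (p7, p0, p1) → 26.3539
  f2: (p7, p4, p1) → 72.4282
  f3: (p3, p0, p1) → 19.5923
  f4: (p5, p4, p2) → 50.6321
  f5: (p5, p7, p0) → 54.7379
  f6: (p5, p7, p4) → 107.0274
  f7: (p6, p3, p1) → 75.9812
  f8: (p6, p4, p2) → 11.7699
  f9: (p6, p4, p1) → 115.6533
  f10: (p6, p3, p0) → 75.7428
  f11: (p6, p5, p2) → 9.4599
  f12: (p6, p5, p0) → 27.4877
Σ area = 646.867

Check V−E+F: 8 − 18 + 12 = 2.


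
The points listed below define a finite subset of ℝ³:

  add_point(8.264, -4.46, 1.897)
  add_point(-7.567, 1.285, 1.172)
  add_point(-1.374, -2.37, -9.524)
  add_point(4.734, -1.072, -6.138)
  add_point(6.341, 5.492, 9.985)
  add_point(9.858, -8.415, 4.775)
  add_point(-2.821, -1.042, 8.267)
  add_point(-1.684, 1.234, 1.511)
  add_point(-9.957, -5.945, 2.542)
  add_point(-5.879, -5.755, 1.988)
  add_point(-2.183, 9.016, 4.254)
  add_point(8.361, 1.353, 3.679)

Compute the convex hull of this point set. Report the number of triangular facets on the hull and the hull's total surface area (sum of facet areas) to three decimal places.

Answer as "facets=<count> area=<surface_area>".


Points on the hull: [1, 2, 3, 4, 5, 6, 8, 10, 11] (9 of 12).

Triangle areas on the boundary:
  f1: (p2, p5, p8) → 137.5156
  f2: (p1, p10, p8) → 20.7136
  f3: (p1, p2, p8) → 49.8369
  f4: (p1, p2, p10) → 62.3388
  f5: (p6, p10, p8) → 54.1378
  f6: (p6, p4, p10) → 52.5996
  f7: (p6, p5, p8) → 76.3399
  f8: (p6, p4, p5) → 80.0217
  f9: (p3, p2, p10) → 56.9249
  f10: (p3, p2, p5) → 40.6412
  f11: (p11, p4, p10) → 42.3431
  f12: (p11, p3, p10) → 69.7307
  f13: (p11, p4, p5) → 34.2514
  f14: (p11, p3, p5) → 53.2745
Σ area = 830.670

Euler: V−E+F = 9−21+14 = 2.

facets=14 area=830.670


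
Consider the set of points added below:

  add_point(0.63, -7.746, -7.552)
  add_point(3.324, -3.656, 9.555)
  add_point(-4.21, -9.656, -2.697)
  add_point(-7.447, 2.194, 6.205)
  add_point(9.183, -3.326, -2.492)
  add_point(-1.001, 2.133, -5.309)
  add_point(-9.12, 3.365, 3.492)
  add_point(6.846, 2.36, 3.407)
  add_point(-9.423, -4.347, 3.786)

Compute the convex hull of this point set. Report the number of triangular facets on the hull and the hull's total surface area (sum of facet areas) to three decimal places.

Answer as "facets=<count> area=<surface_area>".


Hull vertices (9/9): indices [0, 1, 2, 3, 4, 5, 6, 7, 8].

Area of each hull facet:
  f1: (p3, p6, p8) → 12.2571
  f2: (p3, p1, p8) → 45.8378
  f3: (p5, p0, p4) → 51.8853
  f4: (p2, p1, p4) → 91.2608
  f5: (p2, p0, p4) → 36.5796
  f6: (p2, p1, p8) → 67.9487
  f7: (p2, p6, p8) → 33.1910
  f8: (p2, p5, p6) → 73.1890
  f9: (p2, p5, p0) → 36.5108
  f10: (p7, p3, p1) → 58.3748
  f11: (p7, p1, p4) → 39.2604
  f12: (p7, p5, p4) → 46.9227
  f13: (p7, p3, p6) → 23.3778
  f14: (p7, p5, p6) → 70.2858
Σ area = 686.881

Check V−E+F: 9 − 21 + 14 = 2.

facets=14 area=686.881


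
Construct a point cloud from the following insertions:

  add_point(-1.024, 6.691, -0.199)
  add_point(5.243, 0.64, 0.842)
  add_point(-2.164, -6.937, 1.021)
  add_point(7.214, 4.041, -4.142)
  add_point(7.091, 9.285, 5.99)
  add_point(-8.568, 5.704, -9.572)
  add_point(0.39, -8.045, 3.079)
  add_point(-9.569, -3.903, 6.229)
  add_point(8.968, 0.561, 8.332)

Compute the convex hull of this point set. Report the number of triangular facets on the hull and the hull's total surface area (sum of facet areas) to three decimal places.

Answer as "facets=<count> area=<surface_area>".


facets=12 area=814.128

Hull vertices (8/9): indices [0, 2, 3, 4, 5, 6, 7, 8].

Triangle areas on the boundary:
  f1: (p6, p8, p7) → 72.4934
  f2: (p3, p6, p8) → 82.7134
  f3: (p4, p8, p7) → 88.4868
  f4: (p4, p3, p8) → 51.4409
  f5: (p4, p3, p5) → 93.0765
  f6: (p2, p5, p7) → 83.0643
  f7: (p2, p6, p7) → 15.4849
  f8: (p2, p3, p5) → 118.1091
  f9: (p2, p3, p6) → 26.5367
  f10: (p0, p5, p7) → 90.5605
  f11: (p0, p4, p7) → 73.9420
  f12: (p0, p4, p5) → 18.2193
Σ area = 814.128

Check V−E+F: 8 − 18 + 12 = 2.


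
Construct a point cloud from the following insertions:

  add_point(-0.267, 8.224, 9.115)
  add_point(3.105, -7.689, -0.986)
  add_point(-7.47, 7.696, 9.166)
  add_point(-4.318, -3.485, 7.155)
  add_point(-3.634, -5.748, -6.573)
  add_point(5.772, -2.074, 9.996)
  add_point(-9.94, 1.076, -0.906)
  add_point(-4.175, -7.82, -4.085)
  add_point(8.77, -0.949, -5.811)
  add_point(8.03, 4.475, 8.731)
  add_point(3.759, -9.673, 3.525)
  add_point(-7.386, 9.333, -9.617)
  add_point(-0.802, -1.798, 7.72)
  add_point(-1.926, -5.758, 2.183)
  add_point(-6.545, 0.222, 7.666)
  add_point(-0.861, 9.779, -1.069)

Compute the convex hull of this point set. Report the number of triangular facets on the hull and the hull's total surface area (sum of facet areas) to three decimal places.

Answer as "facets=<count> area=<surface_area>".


Hull vertices (14/16): indices [0, 1, 2, 3, 4, 5, 6, 7, 8, 9, 10, 11, 14, 15].

Per-facet area ½‖(b−a)×(c−a)‖:
  f1: (p11, p15, p8) → 81.2024
  f2: (p11, p2, p6) → 74.2921
  f3: (p11, p2, p15) → 62.8708
  f4: (p10, p5, p8) → 69.4162
  f5: (p9, p15, p8) → 96.9296
  f6: (p9, p5, p8) → 54.1608
  f7: (p4, p11, p8) → 104.8249
  f8: (p4, p11, p6) → 66.6199
  f9: (p14, p2, p5) → 47.2989
  f10: (p14, p2, p6) → 35.5117
  f11: (p0, p2, p5) → 38.8254
  f12: (p0, p9, p5) → 31.9746
  f13: (p0, p2, p15) → 37.2361
  f14: (p0, p9, p15) → 46.8932
  f15: (p1, p10, p8) → 19.3847
  f16: (p1, p4, p8) → 45.0014
  f17: (p3, p10, p5) → 47.8424
  f18: (p3, p14, p5) → 21.6337
  f19: (p3, p14, p6) → 19.9090
  f20: (p7, p1, p10) → 17.3636
  f21: (p7, p1, p4) → 12.8699
  f22: (p7, p3, p10) → 55.2474
  f23: (p7, p4, p6) → 17.7836
  f24: (p7, p3, p6) → 55.0793
Σ area = 1160.172

Check V−E+F: 14 − 36 + 24 = 2.

facets=24 area=1160.172


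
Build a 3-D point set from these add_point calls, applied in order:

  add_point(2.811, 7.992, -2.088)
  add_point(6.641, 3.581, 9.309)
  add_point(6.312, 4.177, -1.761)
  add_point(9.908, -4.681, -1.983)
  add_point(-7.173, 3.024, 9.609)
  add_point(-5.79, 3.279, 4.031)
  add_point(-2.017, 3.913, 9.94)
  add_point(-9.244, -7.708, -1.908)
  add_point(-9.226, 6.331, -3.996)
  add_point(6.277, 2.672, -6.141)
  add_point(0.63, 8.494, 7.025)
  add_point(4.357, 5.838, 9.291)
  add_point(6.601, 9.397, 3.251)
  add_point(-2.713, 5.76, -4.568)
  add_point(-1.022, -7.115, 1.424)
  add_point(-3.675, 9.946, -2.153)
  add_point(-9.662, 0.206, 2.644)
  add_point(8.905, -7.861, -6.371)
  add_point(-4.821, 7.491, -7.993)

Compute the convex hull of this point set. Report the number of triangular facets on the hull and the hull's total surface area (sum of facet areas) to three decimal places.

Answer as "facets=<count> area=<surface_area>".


Points on the hull: [0, 1, 3, 4, 6, 7, 8, 9, 10, 11, 12, 14, 15, 16, 17, 18] (16 of 19).

Per-facet area ½‖(b−a)×(c−a)‖:
  f1: (p1, p12, p3) → 59.4785
  f2: (p1, p4, p6) → 5.6163
  f3: (p7, p4, p16) → 24.6341
  f4: (p8, p18, p15) → 17.9132
  f5: (p8, p4, p16) → 32.9611
  f6: (p8, p4, p15) → 47.0807
  f7: (p8, p7, p16) → 40.3291
  f8: (p8, p7, p18) → 41.1944
  f9: (p9, p12, p3) → 52.9255
  f10: (p0, p12, p15) → 19.7848
  f11: (p0, p18, p15) → 21.7536
  f12: (p0, p9, p12) → 23.9229
  f13: (p0, p9, p18) → 36.3932
  f14: (p10, p4, p6) → 13.4363
  f15: (p10, p12, p15) → 36.1023
  f16: (p10, p4, p15) → 50.5474
  f17: (p14, p1, p3) → 79.6217
  f18: (p14, p1, p4) → 90.8522
  f19: (p14, p7, p4) → 63.4728
  f20: (p17, p9, p3) → 25.3253
  f21: (p17, p14, p3) → 32.1983
  f22: (p17, p14, p7) → 48.9656
  f23: (p17, p7, p18) → 149.5155
  f24: (p17, p9, p18) → 53.2544
  f25: (p11, p1, p6) → 9.4524
  f26: (p11, p10, p6) → 14.7673
  f27: (p11, p1, p12) → 11.7217
  f28: (p11, p10, p12) → 17.2826
Σ area = 1120.503

Euler characteristic 16−42+28 = 2 ✓

facets=28 area=1120.503


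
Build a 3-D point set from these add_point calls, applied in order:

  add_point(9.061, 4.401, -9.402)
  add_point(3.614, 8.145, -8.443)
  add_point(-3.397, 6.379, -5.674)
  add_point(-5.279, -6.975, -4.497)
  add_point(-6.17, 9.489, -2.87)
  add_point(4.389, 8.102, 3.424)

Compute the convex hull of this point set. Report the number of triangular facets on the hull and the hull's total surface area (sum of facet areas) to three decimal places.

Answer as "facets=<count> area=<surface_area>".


facets=8 area=483.091

Hull vertices (6/6): indices [0, 1, 2, 3, 4, 5].

Per-facet area ½‖(b−a)×(c−a)‖:
  f1: (p5, p3, p4) → 101.8865
  f2: (p5, p3, p0) → 126.6126
  f3: (p1, p3, p0) → 60.0019
  f4: (p1, p5, p4) → 60.7553
  f5: (p1, p5, p0) → 39.5592
  f6: (p2, p3, p4) → 29.7182
  f7: (p2, p1, p4) → 16.1281
  f8: (p2, p1, p3) → 48.4290
Σ area = 483.091

Euler: V−E+F = 6−12+8 = 2.


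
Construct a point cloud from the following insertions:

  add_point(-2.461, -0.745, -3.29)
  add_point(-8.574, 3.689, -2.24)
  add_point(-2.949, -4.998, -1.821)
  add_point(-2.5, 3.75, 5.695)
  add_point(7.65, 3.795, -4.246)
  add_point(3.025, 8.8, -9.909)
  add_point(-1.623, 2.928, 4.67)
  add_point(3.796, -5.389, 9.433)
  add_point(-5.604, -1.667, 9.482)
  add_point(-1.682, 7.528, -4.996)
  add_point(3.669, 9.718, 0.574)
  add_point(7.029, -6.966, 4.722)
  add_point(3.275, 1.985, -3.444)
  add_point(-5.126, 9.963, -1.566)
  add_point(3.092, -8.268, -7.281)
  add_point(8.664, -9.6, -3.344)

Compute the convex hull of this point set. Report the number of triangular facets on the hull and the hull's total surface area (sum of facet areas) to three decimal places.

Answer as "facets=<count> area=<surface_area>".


facets=20 area=981.571

12 of the 16 inputs are extreme points: [1, 2, 3, 4, 5, 7, 8, 10, 11, 13, 14, 15].

Area of each hull facet:
  f1: (p13, p5, p1) → 41.4538
  f2: (p13, p8, p1) → 46.9174
  f3: (p14, p5, p1) → 116.2828
  f4: (p14, p5, p15) → 57.6445
  f5: (p2, p8, p1) → 59.4157
  f6: (p2, p14, p1) → 34.0897
  f7: (p2, p7, p8) → 58.0440
  f8: (p2, p14, p15) → 29.3588
  f9: (p2, p7, p15) → 76.3508
  f10: (p4, p5, p15) → 45.6263
  f11: (p10, p13, p5) → 45.6523
  f12: (p10, p4, p5) → 36.7134
  f13: (p11, p7, p15) → 9.6564
  f14: (p11, p4, p15) → 56.2484
  f15: (p11, p10, p7) → 51.1606
  f16: (p11, p10, p4) → 59.6986
  f17: (p3, p7, p8) → 36.6247
  f18: (p3, p10, p7) → 55.8688
  f19: (p3, p13, p8) → 24.6366
  f20: (p3, p10, p13) → 40.1268
Σ area = 981.571

Euler characteristic 12−30+20 = 2 ✓


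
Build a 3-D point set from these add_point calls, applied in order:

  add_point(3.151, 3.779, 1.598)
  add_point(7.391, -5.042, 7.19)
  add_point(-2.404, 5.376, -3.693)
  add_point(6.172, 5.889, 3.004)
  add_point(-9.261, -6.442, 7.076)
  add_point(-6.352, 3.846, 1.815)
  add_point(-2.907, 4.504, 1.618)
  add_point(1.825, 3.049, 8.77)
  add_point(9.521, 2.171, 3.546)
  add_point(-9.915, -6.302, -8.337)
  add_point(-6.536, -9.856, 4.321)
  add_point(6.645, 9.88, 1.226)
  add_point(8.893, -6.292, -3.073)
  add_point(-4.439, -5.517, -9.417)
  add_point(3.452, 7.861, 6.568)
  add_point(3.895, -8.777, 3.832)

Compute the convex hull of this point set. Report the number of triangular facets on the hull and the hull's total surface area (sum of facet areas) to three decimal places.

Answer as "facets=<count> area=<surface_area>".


13 of the 16 inputs are extreme points: [1, 2, 4, 5, 7, 8, 9, 10, 11, 12, 13, 14, 15].

Triangle areas on the boundary:
  f1: (p12, p11, p8) → 39.2218
  f2: (p2, p5, p9) → 49.6605
  f3: (p2, p5, p11) → 38.2695
  f4: (p4, p10, p9) → 34.3935
  f5: (p4, p5, p9) → 82.6025
  f6: (p1, p12, p8) → 40.6996
  f7: (p1, p4, p10) → 38.1624
  f8: (p13, p12, p11) → 124.5802
  f9: (p13, p2, p11) → 51.2648
  f10: (p13, p2, p9) → 34.4946
  f11: (p13, p10, p9) → 38.2428
  f12: (p13, p12, p10) → 102.9779
  f13: (p14, p5, p11) → 37.3340
  f14: (p14, p4, p5) → 65.4497
  f15: (p14, p11, p8) → 26.3442
  f16: (p14, p1, p8) → 35.9829
  f17: (p15, p12, p10) → 36.4072
  f18: (p15, p1, p10) → 25.5806
  f19: (p15, p1, p12) → 27.1085
  f20: (p7, p1, p4) → 72.5271
  f21: (p7, p14, p4) → 27.4715
  f22: (p7, p14, p1) → 24.1649
Σ area = 1052.941

Euler characteristic 13−33+22 = 2 ✓

facets=22 area=1052.941


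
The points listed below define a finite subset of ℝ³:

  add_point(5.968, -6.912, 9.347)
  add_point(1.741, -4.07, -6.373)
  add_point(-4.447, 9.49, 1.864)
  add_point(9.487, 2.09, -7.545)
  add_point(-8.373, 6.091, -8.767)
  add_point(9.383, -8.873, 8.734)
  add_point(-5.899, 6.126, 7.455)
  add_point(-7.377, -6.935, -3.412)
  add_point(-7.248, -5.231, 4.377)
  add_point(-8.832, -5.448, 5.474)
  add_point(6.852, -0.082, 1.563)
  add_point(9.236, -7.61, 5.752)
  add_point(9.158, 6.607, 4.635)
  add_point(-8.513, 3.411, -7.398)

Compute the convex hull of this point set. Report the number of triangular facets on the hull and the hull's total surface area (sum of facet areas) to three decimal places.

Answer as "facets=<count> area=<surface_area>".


Hull vertices (12/14): indices [0, 1, 2, 3, 4, 5, 6, 7, 9, 11, 12, 13].

Area of each hull facet:
  f1: (p4, p2, p3) → 102.7990
  f2: (p11, p5, p3) → 6.2752
  f3: (p6, p4, p9) → 97.2892
  f4: (p6, p4, p2) → 33.4123
  f5: (p7, p5, p9) → 85.8625
  f6: (p0, p5, p9) → 16.9298
  f7: (p0, p6, p9) → 91.4219
  f8: (p12, p0, p5) → 28.5272
  f9: (p12, p0, p6) → 107.1639
  f10: (p12, p5, p3) → 103.5710
  f11: (p12, p6, p2) → 47.3175
  f12: (p12, p2, p3) → 91.7770
  f13: (p13, p4, p9) → 11.2070
  f14: (p13, p7, p9) → 50.0204
  f15: (p13, p7, p4) → 3.0319
  f16: (p1, p4, p3) → 72.1382
  f17: (p1, p7, p4) → 67.1060
  f18: (p1, p11, p3) → 72.3528
  f19: (p1, p11, p5) → 11.4640
  f20: (p1, p7, p5) → 87.8622
Σ area = 1187.529

Euler characteristic 12−30+20 = 2 ✓

facets=20 area=1187.529


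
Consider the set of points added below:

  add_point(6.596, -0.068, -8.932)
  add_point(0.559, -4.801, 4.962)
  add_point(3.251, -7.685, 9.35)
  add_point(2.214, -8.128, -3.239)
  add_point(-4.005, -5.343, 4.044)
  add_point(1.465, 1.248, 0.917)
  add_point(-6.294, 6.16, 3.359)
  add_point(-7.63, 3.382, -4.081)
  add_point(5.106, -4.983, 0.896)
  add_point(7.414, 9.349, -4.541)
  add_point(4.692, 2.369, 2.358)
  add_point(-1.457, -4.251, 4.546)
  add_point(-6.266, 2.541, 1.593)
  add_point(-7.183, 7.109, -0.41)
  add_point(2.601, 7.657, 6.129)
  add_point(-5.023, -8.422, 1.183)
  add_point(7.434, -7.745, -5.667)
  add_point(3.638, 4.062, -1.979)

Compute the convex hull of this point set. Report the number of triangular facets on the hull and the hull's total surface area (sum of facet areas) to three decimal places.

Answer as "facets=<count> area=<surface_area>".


facets=20 area=920.733

12 of the 18 inputs are extreme points: [0, 2, 3, 4, 6, 7, 9, 12, 13, 14, 15, 16].

Per-facet area ½‖(b−a)×(c−a)‖:
  f1: (p2, p9, p16) → 133.2222
  f2: (p14, p2, p9) → 88.2644
  f3: (p0, p9, p7) → 77.5514
  f4: (p0, p9, p16) → 33.0017
  f5: (p13, p9, p7) → 40.2565
  f6: (p13, p14, p9) → 68.8107
  f7: (p3, p2, p16) → 34.2568
  f8: (p3, p15, p2) → 47.9517
  f9: (p3, p15, p7) → 55.8054
  f10: (p3, p0, p7) → 77.2349
  f11: (p3, p0, p16) → 23.9693
  f12: (p6, p14, p2) → 73.9084
  f13: (p6, p13, p14) → 16.7988
  f14: (p6, p13, p7) → 8.9971
  f15: (p4, p15, p2) → 18.5603
  f16: (p4, p6, p2) → 49.2033
  f17: (p4, p6, p15) → 20.0776
  f18: (p12, p15, p7) → 32.2635
  f19: (p12, p6, p7) → 11.3532
  f20: (p12, p6, p15) → 9.2455
Σ area = 920.733

Euler characteristic 12−30+20 = 2 ✓


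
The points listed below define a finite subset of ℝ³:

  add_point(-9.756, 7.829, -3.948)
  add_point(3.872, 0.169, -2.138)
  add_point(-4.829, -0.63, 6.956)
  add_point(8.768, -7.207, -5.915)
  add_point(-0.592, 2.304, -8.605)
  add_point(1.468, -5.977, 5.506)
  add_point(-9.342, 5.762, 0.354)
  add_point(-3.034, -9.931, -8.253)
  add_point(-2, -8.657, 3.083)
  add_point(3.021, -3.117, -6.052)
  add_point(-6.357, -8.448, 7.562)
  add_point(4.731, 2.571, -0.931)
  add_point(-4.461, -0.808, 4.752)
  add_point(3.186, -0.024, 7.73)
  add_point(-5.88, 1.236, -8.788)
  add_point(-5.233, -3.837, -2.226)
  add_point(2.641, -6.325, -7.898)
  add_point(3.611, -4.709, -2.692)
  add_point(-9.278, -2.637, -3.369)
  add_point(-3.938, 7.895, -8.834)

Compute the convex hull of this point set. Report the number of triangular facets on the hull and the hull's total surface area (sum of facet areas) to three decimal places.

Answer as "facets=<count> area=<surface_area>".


facets=26 area=965.162

15 of the 20 inputs are extreme points: [0, 2, 3, 4, 5, 6, 7, 8, 10, 11, 13, 14, 16, 18, 19].

Area of each hull facet:
  f1: (p19, p13, p0) → 72.0892
  f2: (p18, p10, p7) → 68.4140
  f3: (p2, p10, p13) → 31.1806
  f4: (p8, p7, p3) → 67.4274
  f5: (p8, p10, p7) → 27.2158
  f6: (p14, p19, p0) → 25.6634
  f7: (p14, p18, p0) → 33.1207
  f8: (p14, p18, p7) → 39.0850
  f9: (p16, p7, p3) → 14.7690
  f10: (p11, p13, p3) → 52.2677
  f11: (p11, p19, p3) → 71.4521
  f12: (p11, p19, p13) → 48.0085
  f13: (p6, p13, p0) → 28.4173
  f14: (p6, p2, p13) → 36.8613
  f15: (p6, p2, p10) → 33.4406
  f16: (p6, p18, p0) → 21.9965
  f17: (p6, p18, p10) → 58.2822
  f18: (p5, p10, p13) → 25.2251
  f19: (p5, p8, p10) → 15.5458
  f20: (p5, p13, p3) → 43.6473
  f21: (p5, p8, p3) → 33.9631
  f22: (p4, p16, p7) → 30.4772
  f23: (p4, p14, p7) → 31.0943
  f24: (p4, p14, p19) → 16.5842
  f25: (p4, p19, p3) → 12.5800
  f26: (p4, p16, p3) → 26.3534
Σ area = 965.162

Euler: V−E+F = 15−39+26 = 2.


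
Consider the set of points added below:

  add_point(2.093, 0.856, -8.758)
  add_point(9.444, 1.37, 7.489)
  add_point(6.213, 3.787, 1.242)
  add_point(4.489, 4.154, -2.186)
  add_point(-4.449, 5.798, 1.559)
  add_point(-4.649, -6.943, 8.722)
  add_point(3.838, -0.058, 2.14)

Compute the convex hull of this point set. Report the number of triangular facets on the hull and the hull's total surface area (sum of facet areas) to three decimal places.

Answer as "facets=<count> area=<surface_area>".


facets=8 area=464.052

Points on the hull: [0, 1, 2, 3, 4, 5] (6 of 7).

Area of each hull facet:
  f1: (p4, p1, p5) → 104.5341
  f2: (p0, p1, p5) → 139.6193
  f3: (p0, p4, p5) → 96.1228
  f4: (p3, p0, p4) → 37.7630
  f5: (p2, p4, p1) → 35.7871
  f6: (p2, p3, p4) → 18.8775
  f7: (p2, p0, p1) → 23.5860
  f8: (p2, p3, p0) → 7.7618
Σ area = 464.052

Check V−E+F: 6 − 12 + 8 = 2.


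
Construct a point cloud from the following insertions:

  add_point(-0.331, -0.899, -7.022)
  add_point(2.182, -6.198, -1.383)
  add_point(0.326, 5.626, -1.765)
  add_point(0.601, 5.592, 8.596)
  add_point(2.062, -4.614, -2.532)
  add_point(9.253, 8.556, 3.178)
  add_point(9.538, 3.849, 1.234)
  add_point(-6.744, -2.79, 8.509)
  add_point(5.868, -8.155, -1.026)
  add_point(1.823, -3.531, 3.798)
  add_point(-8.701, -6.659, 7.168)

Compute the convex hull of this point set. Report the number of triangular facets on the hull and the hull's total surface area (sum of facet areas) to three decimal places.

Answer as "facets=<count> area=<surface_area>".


Hull vertices (10/11): indices [0, 1, 2, 3, 5, 6, 7, 8, 9, 10].

Per-facet area ½‖(b−a)×(c−a)‖:
  f1: (p0, p8, p6) → 67.2375
  f2: (p2, p0, p10) → 71.6313
  f3: (p3, p8, p6) → 74.6339
  f4: (p1, p8, p10) → 22.6765
  f5: (p1, p0, p10) → 55.1145
  f6: (p1, p0, p8) → 13.1598
  f7: (p9, p8, p10) → 38.9856
  f8: (p9, p3, p8) → 20.2210
  f9: (p5, p3, p6) → 27.1056
  f10: (p5, p3, p2) → 48.0581
  f11: (p5, p0, p6) → 30.1138
  f12: (p5, p2, p0) → 36.6209
  f13: (p7, p9, p10) → 21.9241
  f14: (p7, p9, p3) → 46.8279
  f15: (p7, p2, p10) → 29.9938
  f16: (p7, p3, p2) → 57.7431
Σ area = 662.047

Check V−E+F: 10 − 24 + 16 = 2.

facets=16 area=662.047


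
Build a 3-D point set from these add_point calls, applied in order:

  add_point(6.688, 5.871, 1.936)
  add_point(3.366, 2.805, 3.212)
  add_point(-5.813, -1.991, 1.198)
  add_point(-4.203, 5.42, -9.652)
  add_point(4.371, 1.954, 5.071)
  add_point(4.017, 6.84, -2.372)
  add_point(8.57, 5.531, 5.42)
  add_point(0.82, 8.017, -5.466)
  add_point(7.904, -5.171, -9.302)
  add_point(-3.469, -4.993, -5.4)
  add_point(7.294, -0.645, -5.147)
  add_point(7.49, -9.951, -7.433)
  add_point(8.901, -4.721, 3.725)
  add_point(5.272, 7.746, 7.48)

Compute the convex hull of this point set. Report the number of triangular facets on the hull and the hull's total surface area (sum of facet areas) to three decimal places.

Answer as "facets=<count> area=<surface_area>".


facets=20 area=806.804

Extreme-point indices: [0, 2, 3, 5, 6, 7, 8, 9, 10, 11, 12, 13] — 12 of 14 on the boundary.

Triangle areas on the boundary:
  f1: (p13, p12, p2) → 94.8777
  f2: (p3, p13, p2) → 105.5758
  f3: (p11, p12, p2) → 92.5121
  f4: (p9, p3, p2) → 42.8650
  f5: (p9, p11, p2) → 37.8244
  f6: (p9, p11, p3) → 63.8415
  f7: (p8, p11, p3) → 34.3614
  f8: (p8, p11, p12) → 31.8454
  f9: (p7, p3, p13) → 29.6948
  f10: (p7, p8, p3) → 53.8616
  f11: (p6, p13, p12) → 18.8399
  f12: (p6, p8, p12) → 66.6648
  f13: (p5, p7, p8) → 33.0387
  f14: (p5, p7, p13) → 15.7241
  f15: (p5, p6, p13) → 20.3833
  f16: (p10, p6, p8) → 13.4197
  f17: (p10, p5, p8) → 12.1583
  f18: (p0, p5, p6) → 1.2172
  f19: (p0, p10, p6) → 15.9242
  f20: (p0, p10, p5) → 22.1739
Σ area = 806.804

Euler characteristic 12−30+20 = 2 ✓
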